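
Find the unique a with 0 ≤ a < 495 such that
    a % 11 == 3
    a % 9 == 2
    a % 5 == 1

From a ≡ 3 (mod 11) write a = 3 + 11t. Substituting into a ≡ 2 (mod 9) gives 11t ≡ 8 (mod 9), and since 2⁻¹ ≡ 5 (mod 9), t ≡ 4. Hence a ≡ 3 + 11·4 = 47 (mod 99).
From a ≡ 47 (mod 99) write a = 47 + 99t. Substituting into a ≡ 1 (mod 5) gives 99t ≡ 4 (mod 5), and since 4⁻¹ ≡ 4 (mod 5), t ≡ 1. Hence a ≡ 47 + 99·1 = 146 (mod 495).

146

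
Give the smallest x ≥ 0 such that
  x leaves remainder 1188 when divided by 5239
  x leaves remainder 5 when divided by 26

6427

gcd(5239, 26) = 13 and 13 | (5 − 1188), so the pair is consistent; merging gives x ≡ 6427 (mod 10478), where 10478 = lcm(5239, 26).
The solution is unique modulo lcm(5239, 26) = 10478.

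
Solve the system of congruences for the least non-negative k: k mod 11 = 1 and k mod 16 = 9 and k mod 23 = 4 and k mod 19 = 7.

12585

The moduli are pairwise coprime; N = 11·16·23·19 = 76912.
N/11 = 6992; 6992 ≡ 7 (mod 11); 7·8 ≡ 1, so inverse 8.
N/16 = 4807; 4807 ≡ 7 (mod 16); 7·7 ≡ 1, so inverse 7.
N/23 = 3344; 3344 ≡ 9 (mod 23); 9·18 ≡ 1, so inverse 18.
N/19 = 4048; 4048 ≡ 1 (mod 19), inverse 1.
k ≡ 1·6992·8 + 9·4807·7 + 4·3344·18 + 7·4048·1 = 627881.
627881 mod 76912 = 12585.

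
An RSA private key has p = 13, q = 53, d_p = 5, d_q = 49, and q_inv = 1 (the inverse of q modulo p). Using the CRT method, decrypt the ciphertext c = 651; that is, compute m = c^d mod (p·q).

664

m₁ = c^(d_p) mod p: c ≡ 1 (mod 13), and 1^5 mod 13 = 1.
m₂ = c^(d_q) mod q: c ≡ 15 (mod 53), and 15^49 mod 53 = 28.
h = q_inv·(m₁ − m₂) mod p = 1·(1 − 28) mod 13 = 12.
m = m₂ + h·q = 28 + 12·53 = 664.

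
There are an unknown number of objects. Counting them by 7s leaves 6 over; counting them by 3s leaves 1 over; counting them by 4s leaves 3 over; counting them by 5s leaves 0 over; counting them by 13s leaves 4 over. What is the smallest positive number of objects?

4255

The moduli are pairwise coprime; M = 7·3·4·5·13 = 5460.
M/7 = 780; 780 ≡ 3 (mod 7); 3·5 ≡ 1, so inverse 5.
M/3 = 1820; 1820 ≡ 2 (mod 3); 2·2 ≡ 1, so inverse 2.
M/4 = 1365; 1365 ≡ 1 (mod 4), inverse 1.
M/5 = 1092; 1092 ≡ 2 (mod 5); 2·3 ≡ 1, so inverse 3.
M/13 = 420; 420 ≡ 4 (mod 13); 4·10 ≡ 1, so inverse 10.
N ≡ 6·780·5 + 1·1820·2 + 3·1365·1 + 0·1092·3 + 4·420·10 = 47935.
47935 mod 5460 = 4255.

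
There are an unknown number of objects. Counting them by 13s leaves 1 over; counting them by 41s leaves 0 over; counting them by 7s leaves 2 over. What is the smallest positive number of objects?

1353

The moduli are pairwise coprime; M = 13·41·7 = 3731.
M/13 = 287; 287 ≡ 1 (mod 13), inverse 1.
M/41 = 91; 91 ≡ 9 (mod 41); 9·32 ≡ 1, so inverse 32.
M/7 = 533; 533 ≡ 1 (mod 7), inverse 1.
N ≡ 1·287·1 + 0·91·32 + 2·533·1 = 1353.
1353 mod 3731 = 1353.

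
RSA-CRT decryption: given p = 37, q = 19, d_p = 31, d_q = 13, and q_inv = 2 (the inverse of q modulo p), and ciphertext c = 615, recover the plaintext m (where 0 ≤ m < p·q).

273

m₁ = c^(d_p) mod p: c ≡ 23 (mod 37), and 23^31 mod 37 = 14.
m₂ = c^(d_q) mod q: c ≡ 7 (mod 19), and 7^13 mod 19 = 7.
h = q_inv·(m₁ − m₂) mod p = 2·(14 − 7) mod 37 = 14.
m = m₂ + h·q = 7 + 14·19 = 273.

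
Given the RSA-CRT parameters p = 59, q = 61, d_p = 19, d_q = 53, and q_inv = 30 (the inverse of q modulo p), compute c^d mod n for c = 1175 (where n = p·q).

1460

m₁ = c^(d_p) mod p: c ≡ 54 (mod 59), and 54^19 mod 59 = 44.
m₂ = c^(d_q) mod q: c ≡ 16 (mod 61), and 16^53 mod 61 = 57.
h = q_inv·(m₁ − m₂) mod p = 30·(44 − 57) mod 59 = 23.
m = m₂ + h·q = 57 + 23·61 = 1460.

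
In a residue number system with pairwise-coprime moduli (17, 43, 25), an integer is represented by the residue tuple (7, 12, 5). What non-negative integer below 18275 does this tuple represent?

The moduli are pairwise coprime; N = 17·43·25 = 18275.
N/17 = 1075; 1075 ≡ 4 (mod 17); 4·13 ≡ 1, so inverse 13.
N/43 = 425; 425 ≡ 38 (mod 43); 38·17 ≡ 1, so inverse 17.
N/25 = 731; 731 ≡ 6 (mod 25); 6·21 ≡ 1, so inverse 21.
x ≡ 7·1075·13 + 12·425·17 + 5·731·21 = 261280.
261280 mod 18275 = 5430.

5430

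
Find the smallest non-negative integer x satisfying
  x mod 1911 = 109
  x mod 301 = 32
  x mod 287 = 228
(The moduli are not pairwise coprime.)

1077913

gcd(1911, 301) = 7 and 7 | (32 − 109), so the pair is consistent; merging gives x ≡ 9664 (mod 82173), where 82173 = lcm(1911, 301).
gcd(82173, 287) = 7 and 7 | (228 − 9664), so the pair is consistent; merging gives x ≡ 1077913 (mod 3369093), where 3369093 = lcm(82173, 287).
The solution is unique modulo lcm(1911, 301, 287) = 3369093.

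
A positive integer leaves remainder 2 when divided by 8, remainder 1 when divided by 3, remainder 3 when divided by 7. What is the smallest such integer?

The moduli are pairwise coprime; N = 8·3·7 = 168.
N/8 = 21; 21 ≡ 5 (mod 8); 5·5 ≡ 1, so inverse 5.
N/3 = 56; 56 ≡ 2 (mod 3); 2·2 ≡ 1, so inverse 2.
N/7 = 24; 24 ≡ 3 (mod 7); 3·5 ≡ 1, so inverse 5.
a ≡ 2·21·5 + 1·56·2 + 3·24·5 = 682.
682 mod 168 = 10.

10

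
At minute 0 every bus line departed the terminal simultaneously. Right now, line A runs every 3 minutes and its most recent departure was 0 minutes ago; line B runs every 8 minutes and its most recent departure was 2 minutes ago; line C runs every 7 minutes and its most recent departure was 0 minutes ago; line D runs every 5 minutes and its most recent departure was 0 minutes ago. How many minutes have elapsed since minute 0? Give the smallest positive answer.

The moduli are pairwise coprime; N = 3·8·7·5 = 840.
N/3 = 280; 280 ≡ 1 (mod 3), inverse 1.
N/8 = 105; 105 ≡ 1 (mod 8), inverse 1.
N/7 = 120; 120 ≡ 1 (mod 7), inverse 1.
N/5 = 168; 168 ≡ 3 (mod 5); 3·2 ≡ 1, so inverse 2.
t ≡ 0·280·1 + 2·105·1 + 0·120·1 + 0·168·2 = 210.
210 mod 840 = 210.

210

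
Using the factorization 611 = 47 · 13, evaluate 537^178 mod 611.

243

Mod 47: 537 ≡ 20; by Fermat, exponent reduces to 178 mod 46 = 40; 20^40 ≡ 8 (mod 47).
Mod 13: 537 ≡ 4; by Fermat, exponent reduces to 178 mod 12 = 10; 4^10 ≡ 9 (mod 13).
Combine by CRT: x ≡ 8 (mod 47), x ≡ 9 (mod 13) ⇒ x ≡ 243 (mod 611).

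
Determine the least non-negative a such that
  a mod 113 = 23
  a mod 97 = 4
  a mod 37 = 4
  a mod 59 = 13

The moduli are pairwise coprime; N = 113·97·37·59 = 23927863.
N/113 = 211751; 211751 ≡ 102 (mod 113); 102·41 ≡ 1, so inverse 41.
N/97 = 246679; 246679 ≡ 8 (mod 97); 8·85 ≡ 1, so inverse 85.
N/37 = 646699; 646699 ≡ 13 (mod 37); 13·20 ≡ 1, so inverse 20.
N/59 = 405557; 405557 ≡ 50 (mod 59); 50·13 ≡ 1, so inverse 13.
a ≡ 23·211751·41 + 4·246679·85 + 4·646699·20 + 13·405557·13 = 403827106.
403827106 mod 23927863 = 20981298.

20981298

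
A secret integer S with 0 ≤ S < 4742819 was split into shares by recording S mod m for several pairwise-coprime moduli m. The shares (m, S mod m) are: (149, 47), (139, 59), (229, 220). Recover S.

From S ≡ 47 (mod 149) write S = 47 + 149t. Substituting into S ≡ 59 (mod 139) gives 149t ≡ 12 (mod 139), and since 10⁻¹ ≡ 14 (mod 139), t ≡ 29. Hence S ≡ 47 + 149·29 = 4368 (mod 20711).
From S ≡ 4368 (mod 20711) write S = 4368 + 20711t. Substituting into S ≡ 220 (mod 229) gives 20711t ≡ 203 (mod 229), and since 101⁻¹ ≡ 195 (mod 229), t ≡ 197. Hence S ≡ 4368 + 20711·197 = 4084435 (mod 4742819).

4084435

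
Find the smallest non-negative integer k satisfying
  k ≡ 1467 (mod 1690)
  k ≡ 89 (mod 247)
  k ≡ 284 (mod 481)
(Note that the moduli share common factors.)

Combine the congruences pairwise.
gcd(1690, 247) = 13 and 13 | (89 − 1467), so the pair is consistent; merging gives k ≡ 18367 (mod 32110), where 32110 = lcm(1690, 247).
gcd(32110, 481) = 13 and 13 | (284 − 18367), so the pair is consistent; merging gives k ≡ 756897 (mod 1188070), where 1188070 = lcm(32110, 481).
The solution is unique modulo lcm(1690, 247, 481) = 1188070.

756897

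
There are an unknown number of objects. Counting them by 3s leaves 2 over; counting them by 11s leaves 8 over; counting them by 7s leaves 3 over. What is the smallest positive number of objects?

206

The moduli are pairwise coprime; M = 3·11·7 = 231.
M/3 = 77; 77 ≡ 2 (mod 3); 2·2 ≡ 1, so inverse 2.
M/11 = 21; 21 ≡ 10 (mod 11); 10·10 ≡ 1, so inverse 10.
M/7 = 33; 33 ≡ 5 (mod 7); 5·3 ≡ 1, so inverse 3.
N ≡ 2·77·2 + 8·21·10 + 3·33·3 = 2285.
2285 mod 231 = 206.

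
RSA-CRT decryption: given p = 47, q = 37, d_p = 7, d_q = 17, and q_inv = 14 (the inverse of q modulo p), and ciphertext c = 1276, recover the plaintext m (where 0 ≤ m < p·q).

150

m₁ = c^(d_p) mod p: c ≡ 7 (mod 47), and 7^7 mod 47 = 9.
m₂ = c^(d_q) mod q: c ≡ 18 (mod 37), and 18^17 mod 37 = 2.
h = q_inv·(m₁ − m₂) mod p = 14·(9 − 2) mod 47 = 4.
m = m₂ + h·q = 2 + 4·37 = 150.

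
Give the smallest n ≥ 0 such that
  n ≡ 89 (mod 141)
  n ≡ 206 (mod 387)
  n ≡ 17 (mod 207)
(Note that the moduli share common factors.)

Combine the congruences pairwise.
gcd(141, 387) = 3 and 3 | (206 − 89), so the pair is consistent; merging gives n ≡ 6011 (mod 18189), where 18189 = lcm(141, 387).
gcd(18189, 207) = 9 and 9 | (17 − 6011), so the pair is consistent; merging gives n ≡ 278846 (mod 418347), where 418347 = lcm(18189, 207).
The solution is unique modulo lcm(141, 387, 207) = 418347.

278846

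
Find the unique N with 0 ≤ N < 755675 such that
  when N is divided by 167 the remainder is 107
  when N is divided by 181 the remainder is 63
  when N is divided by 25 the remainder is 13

The moduli are pairwise coprime; M = 167·181·25 = 755675.
M/167 = 4525; 4525 ≡ 16 (mod 167); 16·94 ≡ 1, so inverse 94.
M/181 = 4175; 4175 ≡ 12 (mod 181); 12·166 ≡ 1, so inverse 166.
M/25 = 30227; 30227 ≡ 2 (mod 25); 2·13 ≡ 1, so inverse 13.
N ≡ 107·4525·94 + 63·4175·166 + 13·30227·13 = 94282963.
94282963 mod 755675 = 579263.

579263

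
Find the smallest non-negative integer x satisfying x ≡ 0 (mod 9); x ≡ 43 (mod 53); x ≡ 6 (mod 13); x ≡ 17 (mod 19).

55269

From x ≡ 0 (mod 9) write x = 0 + 9t. Substituting into x ≡ 43 (mod 53) gives 9t ≡ 43 (mod 53), and since 9⁻¹ ≡ 6 (mod 53), t ≡ 46. Hence x ≡ 0 + 9·46 = 414 (mod 477).
From x ≡ 414 (mod 477) write x = 414 + 477t. Substituting into x ≡ 6 (mod 13) gives 477t ≡ 8 (mod 13), and since 9⁻¹ ≡ 3 (mod 13), t ≡ 11. Hence x ≡ 414 + 477·11 = 5661 (mod 6201).
From x ≡ 5661 (mod 6201) write x = 5661 + 6201t. Substituting into x ≡ 17 (mod 19) gives 6201t ≡ 18 (mod 19), and since 7⁻¹ ≡ 11 (mod 19), t ≡ 8. Hence x ≡ 5661 + 6201·8 = 55269 (mod 117819).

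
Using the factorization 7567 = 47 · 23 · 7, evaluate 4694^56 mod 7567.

Mod 47: 4694 ≡ 41; by Fermat, exponent reduces to 56 mod 46 = 10; 41^10 ≡ 18 (mod 47).
Mod 23: 4694 ≡ 2; by Fermat, exponent reduces to 56 mod 22 = 12; 2^12 ≡ 2 (mod 23).
Mod 7: 4694 ≡ 4; by Fermat, exponent reduces to 56 mod 6 = 2; 4^2 ≡ 2 (mod 7).
Combine by CRT: x ≡ 18 (mod 47), x ≡ 2 (mod 23), x ≡ 2 (mod 7) ⇒ x ≡ 4671 (mod 7567).

4671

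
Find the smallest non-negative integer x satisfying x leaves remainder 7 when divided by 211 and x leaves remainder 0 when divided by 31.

Combine the congruences pairwise.
From x ≡ 7 (mod 211) write x = 7 + 211t. Substituting into x ≡ 0 (mod 31) gives 211t ≡ 24 (mod 31), and since 25⁻¹ ≡ 5 (mod 31), t ≡ 27. Hence x ≡ 7 + 211·27 = 5704 (mod 6541).

5704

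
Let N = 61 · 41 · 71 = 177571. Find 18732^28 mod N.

18017

Mod 61: 18732 ≡ 5; 5^28 ≡ 22 (mod 61).
Mod 41: 18732 ≡ 36; 36^28 ≡ 18 (mod 41).
Mod 71: 18732 ≡ 59; 59^28 ≡ 54 (mod 71).
Combine by CRT: x ≡ 22 (mod 61), x ≡ 18 (mod 41), x ≡ 54 (mod 71) ⇒ x ≡ 18017 (mod 177571).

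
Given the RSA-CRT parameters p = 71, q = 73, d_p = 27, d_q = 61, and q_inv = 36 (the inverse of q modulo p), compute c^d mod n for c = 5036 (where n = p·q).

4306

m₁ = c^(d_p) mod p: c ≡ 66 (mod 71), and 66^27 mod 71 = 46.
m₂ = c^(d_q) mod q: c ≡ 72 (mod 73), and 72^61 mod 73 = 72.
h = q_inv·(m₁ − m₂) mod p = 36·(46 − 72) mod 71 = 58.
m = m₂ + h·q = 72 + 58·73 = 4306.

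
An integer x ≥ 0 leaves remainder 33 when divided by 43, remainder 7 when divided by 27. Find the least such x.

979

From x ≡ 33 (mod 43) write x = 33 + 43t. Substituting into x ≡ 7 (mod 27) gives 43t ≡ 1 (mod 27), and since 16⁻¹ ≡ 22 (mod 27), t ≡ 22. Hence x ≡ 33 + 43·22 = 979 (mod 1161).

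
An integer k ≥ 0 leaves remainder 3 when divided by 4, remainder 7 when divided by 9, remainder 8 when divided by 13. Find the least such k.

The moduli are pairwise coprime; N = 4·9·13 = 468.
N/4 = 117; 117 ≡ 1 (mod 4), inverse 1.
N/9 = 52; 52 ≡ 7 (mod 9); 7·4 ≡ 1, so inverse 4.
N/13 = 36; 36 ≡ 10 (mod 13); 10·4 ≡ 1, so inverse 4.
k ≡ 3·117·1 + 7·52·4 + 8·36·4 = 2959.
2959 mod 468 = 151.

151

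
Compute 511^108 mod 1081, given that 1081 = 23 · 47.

Mod 23: 511 ≡ 5; by Fermat, exponent reduces to 108 mod 22 = 20; 5^20 ≡ 12 (mod 23).
Mod 47: 511 ≡ 41; by Fermat, exponent reduces to 108 mod 46 = 16; 41^16 ≡ 12 (mod 47).
Combine by CRT: x ≡ 12 (mod 23), x ≡ 12 (mod 47) ⇒ x ≡ 12 (mod 1081).

12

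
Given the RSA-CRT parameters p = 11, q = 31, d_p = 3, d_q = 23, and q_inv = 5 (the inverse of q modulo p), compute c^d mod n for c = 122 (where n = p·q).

23

m₁ = c^(d_p) mod p: c ≡ 1 (mod 11), and 1^3 mod 11 = 1.
m₂ = c^(d_q) mod q: c ≡ 29 (mod 31), and 29^23 mod 31 = 23.
h = q_inv·(m₁ − m₂) mod p = 5·(1 − 23) mod 11 = 0.
m = m₂ + h·q = 23 + 0·31 = 23.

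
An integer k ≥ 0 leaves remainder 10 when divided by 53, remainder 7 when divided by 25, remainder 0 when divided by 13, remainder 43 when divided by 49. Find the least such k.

511407

The moduli are pairwise coprime; N = 53·25·13·49 = 844025.
N/53 = 15925; 15925 ≡ 25 (mod 53); 25·17 ≡ 1, so inverse 17.
N/25 = 33761; 33761 ≡ 11 (mod 25); 11·16 ≡ 1, so inverse 16.
N/13 = 64925; 64925 ≡ 3 (mod 13); 3·9 ≡ 1, so inverse 9.
N/49 = 17225; 17225 ≡ 26 (mod 49); 26·17 ≡ 1, so inverse 17.
k ≡ 10·15925·17 + 7·33761·16 + 0·64925·9 + 43·17225·17 = 19079957.
19079957 mod 844025 = 511407.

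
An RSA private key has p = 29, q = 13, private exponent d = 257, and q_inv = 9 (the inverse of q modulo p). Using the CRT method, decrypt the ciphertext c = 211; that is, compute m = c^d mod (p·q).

d_p = d mod (p−1) = 257 mod 28 = 5; d_q = d mod (q−1) = 5.
m₁ = c^(d_p) mod p: c ≡ 8 (mod 29), and 8^5 mod 29 = 27.
m₂ = c^(d_q) mod q: c ≡ 3 (mod 13), and 3^5 mod 13 = 9.
h = q_inv·(m₁ − m₂) mod p = 9·(27 − 9) mod 29 = 17.
m = m₂ + h·q = 9 + 17·13 = 230.

230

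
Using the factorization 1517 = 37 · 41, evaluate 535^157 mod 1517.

Mod 37: 535 ≡ 17; by Fermat, exponent reduces to 157 mod 36 = 13; 17^13 ≡ 35 (mod 37).
Mod 41: 535 ≡ 2; by Fermat, exponent reduces to 157 mod 40 = 37; 2^37 ≡ 36 (mod 41).
Combine by CRT: x ≡ 35 (mod 37), x ≡ 36 (mod 41) ⇒ x ≡ 405 (mod 1517).

405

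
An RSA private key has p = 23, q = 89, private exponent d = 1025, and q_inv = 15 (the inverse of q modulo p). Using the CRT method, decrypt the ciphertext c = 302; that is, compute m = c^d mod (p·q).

d_p = d mod (p−1) = 1025 mod 22 = 13; d_q = d mod (q−1) = 57.
m₁ = c^(d_p) mod p: c ≡ 3 (mod 23), and 3^13 mod 23 = 9.
m₂ = c^(d_q) mod q: c ≡ 35 (mod 89), and 35^57 mod 89 = 15.
h = q_inv·(m₁ − m₂) mod p = 15·(9 − 15) mod 23 = 2.
m = m₂ + h·q = 15 + 2·89 = 193.

193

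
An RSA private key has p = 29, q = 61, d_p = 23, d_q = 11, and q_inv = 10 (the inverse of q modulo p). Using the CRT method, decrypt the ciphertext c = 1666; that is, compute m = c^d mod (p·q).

m₁ = c^(d_p) mod p: c ≡ 13 (mod 29), and 13^23 mod 29 = 5.
m₂ = c^(d_q) mod q: c ≡ 19 (mod 61), and 19^11 mod 61 = 39.
h = q_inv·(m₁ − m₂) mod p = 10·(5 − 39) mod 29 = 8.
m = m₂ + h·q = 39 + 8·61 = 527.

527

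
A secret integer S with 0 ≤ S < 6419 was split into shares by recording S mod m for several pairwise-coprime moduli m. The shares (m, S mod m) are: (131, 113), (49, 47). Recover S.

Combine the congruences pairwise.
From S ≡ 113 (mod 131) write S = 113 + 131t. Substituting into S ≡ 47 (mod 49) gives 131t ≡ 32 (mod 49), and since 33⁻¹ ≡ 3 (mod 49), t ≡ 47. Hence S ≡ 113 + 131·47 = 6270 (mod 6419).

6270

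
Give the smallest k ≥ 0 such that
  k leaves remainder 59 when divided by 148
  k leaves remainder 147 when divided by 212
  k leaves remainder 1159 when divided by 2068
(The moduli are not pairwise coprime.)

3936563

gcd(148, 212) = 4 and 4 | (147 − 59), so the pair is consistent; merging gives k ≡ 6719 (mod 7844), where 7844 = lcm(148, 212).
gcd(7844, 2068) = 4 and 4 | (1159 − 6719), so the pair is consistent; merging gives k ≡ 3936563 (mod 4055348), where 4055348 = lcm(7844, 2068).
The solution is unique modulo lcm(148, 212, 2068) = 4055348.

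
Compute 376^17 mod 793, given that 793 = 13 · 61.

Mod 13: 376 ≡ 12; by Fermat, exponent reduces to 17 mod 12 = 5; 12^5 ≡ 12 (mod 13).
Mod 61: 376 ≡ 10; 10^17 ≡ 59 (mod 61).
Combine by CRT: x ≡ 12 (mod 13), x ≡ 59 (mod 61) ⇒ x ≡ 181 (mod 793).

181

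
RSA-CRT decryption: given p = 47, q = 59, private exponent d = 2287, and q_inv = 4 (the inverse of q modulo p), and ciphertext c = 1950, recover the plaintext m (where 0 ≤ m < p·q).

d_p = d mod (p−1) = 2287 mod 46 = 33; d_q = d mod (q−1) = 25.
m₁ = c^(d_p) mod p: c ≡ 23 (mod 47), and 23^33 mod 47 = 33.
m₂ = c^(d_q) mod q: c ≡ 3 (mod 59), and 3^25 mod 59 = 51.
h = q_inv·(m₁ − m₂) mod p = 4·(33 − 51) mod 47 = 22.
m = m₂ + h·q = 51 + 22·59 = 1349.

1349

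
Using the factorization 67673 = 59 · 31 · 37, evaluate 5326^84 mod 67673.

21856

Mod 59: 5326 ≡ 16; by Fermat, exponent reduces to 84 mod 58 = 26; 16^26 ≡ 26 (mod 59).
Mod 31: 5326 ≡ 25; by Fermat, exponent reduces to 84 mod 30 = 24; 25^24 ≡ 1 (mod 31).
Mod 37: 5326 ≡ 35; by Fermat, exponent reduces to 84 mod 36 = 12; 35^12 ≡ 26 (mod 37).
Combine by CRT: x ≡ 26 (mod 59), x ≡ 1 (mod 31), x ≡ 26 (mod 37) ⇒ x ≡ 21856 (mod 67673).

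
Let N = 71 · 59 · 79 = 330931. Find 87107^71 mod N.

Mod 71: 87107 ≡ 61; by Fermat, exponent reduces to 71 mod 70 = 1; 61^1 ≡ 61 (mod 71).
Mod 59: 87107 ≡ 23; by Fermat, exponent reduces to 71 mod 58 = 13; 23^13 ≡ 56 (mod 59).
Mod 79: 87107 ≡ 49; 49^71 ≡ 26 (mod 79).
Combine by CRT: x ≡ 61 (mod 71), x ≡ 56 (mod 59), x ≡ 26 (mod 79) ⇒ x ≡ 2475 (mod 330931).

2475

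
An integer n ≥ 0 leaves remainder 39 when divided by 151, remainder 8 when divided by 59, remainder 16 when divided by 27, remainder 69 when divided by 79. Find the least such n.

Combine the congruences pairwise.
From n ≡ 39 (mod 151) write n = 39 + 151t. Substituting into n ≡ 8 (mod 59) gives 151t ≡ 28 (mod 59), and since 33⁻¹ ≡ 34 (mod 59), t ≡ 8. Hence n ≡ 39 + 151·8 = 1247 (mod 8909).
From n ≡ 1247 (mod 8909) write n = 1247 + 8909t. Substituting into n ≡ 16 (mod 27) gives 8909t ≡ 11 (mod 27), and since 26⁻¹ ≡ 26 (mod 27), t ≡ 16. Hence n ≡ 1247 + 8909·16 = 143791 (mod 240543).
From n ≡ 143791 (mod 240543) write n = 143791 + 240543t. Substituting into n ≡ 69 (mod 79) gives 240543t ≡ 58 (mod 79), and since 67⁻¹ ≡ 46 (mod 79), t ≡ 61. Hence n ≡ 143791 + 240543·61 = 14816914 (mod 19002897).

14816914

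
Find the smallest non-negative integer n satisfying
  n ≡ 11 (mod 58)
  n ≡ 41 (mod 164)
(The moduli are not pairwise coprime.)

533

gcd(58, 164) = 2 and 2 | (41 − 11), so the pair is consistent; merging gives n ≡ 533 (mod 4756), where 4756 = lcm(58, 164).
The solution is unique modulo lcm(58, 164) = 4756.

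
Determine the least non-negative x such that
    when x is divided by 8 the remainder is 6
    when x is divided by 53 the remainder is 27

From x ≡ 6 (mod 8) write x = 6 + 8t. Substituting into x ≡ 27 (mod 53) gives 8t ≡ 21 (mod 53), and since 8⁻¹ ≡ 20 (mod 53), t ≡ 49. Hence x ≡ 6 + 8·49 = 398 (mod 424).

398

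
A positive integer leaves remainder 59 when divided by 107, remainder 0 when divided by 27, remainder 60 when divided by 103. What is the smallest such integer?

From m ≡ 59 (mod 107) write m = 59 + 107t. Substituting into m ≡ 0 (mod 27) gives 107t ≡ 22 (mod 27), and since 26⁻¹ ≡ 26 (mod 27), t ≡ 5. Hence m ≡ 59 + 107·5 = 594 (mod 2889).
From m ≡ 594 (mod 2889) write m = 594 + 2889t. Substituting into m ≡ 60 (mod 103) gives 2889t ≡ 84 (mod 103), and since 5⁻¹ ≡ 62 (mod 103), t ≡ 58. Hence m ≡ 594 + 2889·58 = 168156 (mod 297567).

168156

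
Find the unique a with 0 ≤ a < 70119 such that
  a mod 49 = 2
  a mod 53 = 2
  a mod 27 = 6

The moduli are pairwise coprime; N = 49·53·27 = 70119.
N/49 = 1431; 1431 ≡ 10 (mod 49); 10·5 ≡ 1, so inverse 5.
N/53 = 1323; 1323 ≡ 51 (mod 53); 51·26 ≡ 1, so inverse 26.
N/27 = 2597; 2597 ≡ 5 (mod 27); 5·11 ≡ 1, so inverse 11.
a ≡ 2·1431·5 + 2·1323·26 + 6·2597·11 = 254508.
254508 mod 70119 = 44151.

44151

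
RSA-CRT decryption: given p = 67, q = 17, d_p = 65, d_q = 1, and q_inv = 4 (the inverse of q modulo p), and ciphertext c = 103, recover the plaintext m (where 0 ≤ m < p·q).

188

m₁ = c^(d_p) mod p: c ≡ 36 (mod 67), and 36^65 mod 67 = 54.
m₂ = c^(d_q) mod q: c ≡ 1 (mod 17), and 1^1 mod 17 = 1.
h = q_inv·(m₁ − m₂) mod p = 4·(54 − 1) mod 67 = 11.
m = m₂ + h·q = 1 + 11·17 = 188.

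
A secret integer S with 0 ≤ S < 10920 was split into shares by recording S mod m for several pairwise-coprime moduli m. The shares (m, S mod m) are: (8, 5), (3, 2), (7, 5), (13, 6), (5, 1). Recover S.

2021

Combine the congruences pairwise.
From S ≡ 5 (mod 8) write S = 5 + 8t. Substituting into S ≡ 2 (mod 3) gives 8t ≡ 0 (mod 3), and since 2⁻¹ ≡ 2 (mod 3), t ≡ 0. Hence S ≡ 5 + 8·0 = 5 (mod 24).
From S ≡ 5 (mod 24) write S = 5 + 24t. Substituting into S ≡ 5 (mod 7) gives 24t ≡ 0 (mod 7), and since 3⁻¹ ≡ 5 (mod 7), t ≡ 0. Hence S ≡ 5 + 24·0 = 5 (mod 168).
From S ≡ 5 (mod 168) write S = 5 + 168t. Substituting into S ≡ 6 (mod 13) gives 168t ≡ 1 (mod 13), and since 12⁻¹ ≡ 12 (mod 13), t ≡ 12. Hence S ≡ 5 + 168·12 = 2021 (mod 2184).
From S ≡ 2021 (mod 2184) write S = 2021 + 2184t. Substituting into S ≡ 1 (mod 5) gives 2184t ≡ 0 (mod 5), and since 4⁻¹ ≡ 4 (mod 5), t ≡ 0. Hence S ≡ 2021 + 2184·0 = 2021 (mod 10920).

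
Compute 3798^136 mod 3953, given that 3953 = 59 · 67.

Mod 59: 3798 ≡ 22; by Fermat, exponent reduces to 136 mod 58 = 20; 22^20 ≡ 15 (mod 59).
Mod 67: 3798 ≡ 46; by Fermat, exponent reduces to 136 mod 66 = 4; 46^4 ≡ 47 (mod 67).
Combine by CRT: x ≡ 15 (mod 59), x ≡ 47 (mod 67) ⇒ x ≡ 3732 (mod 3953).

3732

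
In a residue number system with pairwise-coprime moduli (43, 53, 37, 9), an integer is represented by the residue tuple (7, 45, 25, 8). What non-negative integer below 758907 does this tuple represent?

445616

From x ≡ 7 (mod 43) write x = 7 + 43t. Substituting into x ≡ 45 (mod 53) gives 43t ≡ 38 (mod 53), and since 43⁻¹ ≡ 37 (mod 53), t ≡ 28. Hence x ≡ 7 + 43·28 = 1211 (mod 2279).
From x ≡ 1211 (mod 2279) write x = 1211 + 2279t. Substituting into x ≡ 25 (mod 37) gives 2279t ≡ 35 (mod 37), and since 22⁻¹ ≡ 32 (mod 37), t ≡ 10. Hence x ≡ 1211 + 2279·10 = 24001 (mod 84323).
From x ≡ 24001 (mod 84323) write x = 24001 + 84323t. Substituting into x ≡ 8 (mod 9) gives 84323t ≡ 1 (mod 9), and since 2⁻¹ ≡ 5 (mod 9), t ≡ 5. Hence x ≡ 24001 + 84323·5 = 445616 (mod 758907).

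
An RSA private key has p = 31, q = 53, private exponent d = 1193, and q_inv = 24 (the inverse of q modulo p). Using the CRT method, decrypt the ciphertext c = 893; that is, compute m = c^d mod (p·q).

904

d_p = d mod (p−1) = 1193 mod 30 = 23; d_q = d mod (q−1) = 49.
m₁ = c^(d_p) mod p: c ≡ 25 (mod 31), and 25^23 mod 31 = 5.
m₂ = c^(d_q) mod q: c ≡ 45 (mod 53), and 45^49 mod 53 = 3.
h = q_inv·(m₁ − m₂) mod p = 24·(5 − 3) mod 31 = 17.
m = m₂ + h·q = 3 + 17·53 = 904.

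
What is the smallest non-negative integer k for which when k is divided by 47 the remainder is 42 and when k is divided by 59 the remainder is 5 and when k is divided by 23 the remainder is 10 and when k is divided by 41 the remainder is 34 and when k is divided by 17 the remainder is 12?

13532658

The moduli are pairwise coprime; N = 47·59·23·41·17 = 44453963.
N/47 = 945829; 945829 ≡ 1 (mod 47), inverse 1.
N/59 = 753457; 753457 ≡ 27 (mod 59); 27·35 ≡ 1, so inverse 35.
N/23 = 1932781; 1932781 ≡ 22 (mod 23); 22·22 ≡ 1, so inverse 22.
N/41 = 1084243; 1084243 ≡ 39 (mod 41); 39·20 ≡ 1, so inverse 20.
N/17 = 2614939; 2614939 ≡ 16 (mod 17); 16·16 ≡ 1, so inverse 16.
k ≡ 42·945829·1 + 5·753457·35 + 10·1932781·22 + 34·1084243·20 + 12·2614939·16 = 1836145141.
1836145141 mod 44453963 = 13532658.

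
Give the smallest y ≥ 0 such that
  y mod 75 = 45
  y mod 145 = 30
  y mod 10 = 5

3945

gcd(75, 145) = 5 and 5 | (30 − 45), so the pair is consistent; merging gives y ≡ 1770 (mod 2175), where 2175 = lcm(75, 145).
gcd(2175, 10) = 5 and 5 | (5 − 1770), so the pair is consistent; merging gives y ≡ 3945 (mod 4350), where 4350 = lcm(2175, 10).
The solution is unique modulo lcm(75, 145, 10) = 4350.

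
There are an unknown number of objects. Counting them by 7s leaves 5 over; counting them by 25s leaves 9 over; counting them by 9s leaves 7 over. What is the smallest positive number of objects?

1384

From N ≡ 5 (mod 7) write N = 5 + 7t. Substituting into N ≡ 9 (mod 25) gives 7t ≡ 4 (mod 25), and since 7⁻¹ ≡ 18 (mod 25), t ≡ 22. Hence N ≡ 5 + 7·22 = 159 (mod 175).
From N ≡ 159 (mod 175) write N = 159 + 175t. Substituting into N ≡ 7 (mod 9) gives 175t ≡ 1 (mod 9), and since 4⁻¹ ≡ 7 (mod 9), t ≡ 7. Hence N ≡ 159 + 175·7 = 1384 (mod 1575).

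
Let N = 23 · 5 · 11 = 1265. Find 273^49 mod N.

Mod 23: 273 ≡ 20; by Fermat, exponent reduces to 49 mod 22 = 5; 20^5 ≡ 10 (mod 23).
Mod 5: 273 ≡ 3; by Fermat, exponent reduces to 49 mod 4 = 1; 3^1 ≡ 3 (mod 5).
Mod 11: 273 ≡ 9; by Fermat, exponent reduces to 49 mod 10 = 9; 9^9 ≡ 5 (mod 11).
Combine by CRT: x ≡ 10 (mod 23), x ≡ 3 (mod 5), x ≡ 5 (mod 11) ⇒ x ≡ 148 (mod 1265).

148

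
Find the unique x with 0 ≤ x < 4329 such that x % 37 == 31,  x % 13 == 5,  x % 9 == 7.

1474

Combine the congruences pairwise.
From x ≡ 31 (mod 37) write x = 31 + 37t. Substituting into x ≡ 5 (mod 13) gives 37t ≡ 0 (mod 13), and since 11⁻¹ ≡ 6 (mod 13), t ≡ 0. Hence x ≡ 31 + 37·0 = 31 (mod 481).
From x ≡ 31 (mod 481) write x = 31 + 481t. Substituting into x ≡ 7 (mod 9) gives 481t ≡ 3 (mod 9), and since 4⁻¹ ≡ 7 (mod 9), t ≡ 3. Hence x ≡ 31 + 481·3 = 1474 (mod 4329).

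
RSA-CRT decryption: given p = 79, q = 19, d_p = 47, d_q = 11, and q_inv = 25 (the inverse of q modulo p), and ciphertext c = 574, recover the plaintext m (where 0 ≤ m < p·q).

m₁ = c^(d_p) mod p: c ≡ 21 (mod 79), and 21^47 mod 79 = 52.
m₂ = c^(d_q) mod q: c ≡ 4 (mod 19), and 4^11 mod 19 = 16.
h = q_inv·(m₁ − m₂) mod p = 25·(52 − 16) mod 79 = 31.
m = m₂ + h·q = 16 + 31·19 = 605.

605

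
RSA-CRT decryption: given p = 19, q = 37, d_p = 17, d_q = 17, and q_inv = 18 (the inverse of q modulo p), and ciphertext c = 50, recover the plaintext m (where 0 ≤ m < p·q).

350

m₁ = c^(d_p) mod p: c ≡ 12 (mod 19), and 12^17 mod 19 = 8.
m₂ = c^(d_q) mod q: c ≡ 13 (mod 37), and 13^17 mod 37 = 17.
h = q_inv·(m₁ − m₂) mod p = 18·(8 − 17) mod 19 = 9.
m = m₂ + h·q = 17 + 9·37 = 350.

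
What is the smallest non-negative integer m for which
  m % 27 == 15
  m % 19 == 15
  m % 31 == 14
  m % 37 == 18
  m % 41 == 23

From m ≡ 15 (mod 27) write m = 15 + 27t. Substituting into m ≡ 15 (mod 19) gives 27t ≡ 0 (mod 19), and since 8⁻¹ ≡ 12 (mod 19), t ≡ 0. Hence m ≡ 15 + 27·0 = 15 (mod 513).
From m ≡ 15 (mod 513) write m = 15 + 513t. Substituting into m ≡ 14 (mod 31) gives 513t ≡ 30 (mod 31), and since 17⁻¹ ≡ 11 (mod 31), t ≡ 20. Hence m ≡ 15 + 513·20 = 10275 (mod 15903).
From m ≡ 10275 (mod 15903) write m = 10275 + 15903t. Substituting into m ≡ 18 (mod 37) gives 15903t ≡ 29 (mod 37), and since 30⁻¹ ≡ 21 (mod 37), t ≡ 17. Hence m ≡ 10275 + 15903·17 = 280626 (mod 588411).
From m ≡ 280626 (mod 588411) write m = 280626 + 588411t. Substituting into m ≡ 23 (mod 41) gives 588411t ≡ 1 (mod 41), and since 20⁻¹ ≡ 39 (mod 41), t ≡ 39. Hence m ≡ 280626 + 588411·39 = 23228655 (mod 24124851).

23228655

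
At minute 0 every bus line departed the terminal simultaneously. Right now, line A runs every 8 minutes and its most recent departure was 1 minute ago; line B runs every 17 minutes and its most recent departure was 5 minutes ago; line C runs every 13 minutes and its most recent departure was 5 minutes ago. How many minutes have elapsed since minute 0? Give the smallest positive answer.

889

The moduli are pairwise coprime; N = 8·17·13 = 1768.
N/8 = 221; 221 ≡ 5 (mod 8); 5·5 ≡ 1, so inverse 5.
N/17 = 104; 104 ≡ 2 (mod 17); 2·9 ≡ 1, so inverse 9.
N/13 = 136; 136 ≡ 6 (mod 13); 6·11 ≡ 1, so inverse 11.
t ≡ 1·221·5 + 5·104·9 + 5·136·11 = 13265.
13265 mod 1768 = 889.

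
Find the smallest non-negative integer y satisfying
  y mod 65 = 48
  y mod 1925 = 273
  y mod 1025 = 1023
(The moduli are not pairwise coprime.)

gcd(65, 1925) = 5 and 5 | (273 − 48), so the pair is consistent; merging gives y ≡ 17598 (mod 25025), where 25025 = lcm(65, 1925).
gcd(25025, 1025) = 25 and 25 | (1023 − 17598), so the pair is consistent; merging gives y ≡ 67648 (mod 1026025), where 1026025 = lcm(25025, 1025).
The solution is unique modulo lcm(65, 1925, 1025) = 1026025.

67648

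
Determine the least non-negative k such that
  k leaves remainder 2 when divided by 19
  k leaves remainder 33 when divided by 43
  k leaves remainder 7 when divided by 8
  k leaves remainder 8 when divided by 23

22479

The moduli are pairwise coprime; N = 19·43·8·23 = 150328.
N/19 = 7912; 7912 ≡ 8 (mod 19); 8·12 ≡ 1, so inverse 12.
N/43 = 3496; 3496 ≡ 13 (mod 43); 13·10 ≡ 1, so inverse 10.
N/8 = 18791; 18791 ≡ 7 (mod 8); 7·7 ≡ 1, so inverse 7.
N/23 = 6536; 6536 ≡ 4 (mod 23); 4·6 ≡ 1, so inverse 6.
k ≡ 2·7912·12 + 33·3496·10 + 7·18791·7 + 8·6536·6 = 2578055.
2578055 mod 150328 = 22479.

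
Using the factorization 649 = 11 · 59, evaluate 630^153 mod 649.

313

Mod 11: 630 ≡ 3; by Fermat, exponent reduces to 153 mod 10 = 3; 3^3 ≡ 5 (mod 11).
Mod 59: 630 ≡ 40; by Fermat, exponent reduces to 153 mod 58 = 37; 40^37 ≡ 18 (mod 59).
Combine by CRT: x ≡ 5 (mod 11), x ≡ 18 (mod 59) ⇒ x ≡ 313 (mod 649).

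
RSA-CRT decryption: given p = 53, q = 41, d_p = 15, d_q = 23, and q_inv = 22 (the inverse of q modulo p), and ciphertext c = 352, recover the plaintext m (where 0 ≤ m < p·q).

936

m₁ = c^(d_p) mod p: c ≡ 34 (mod 53), and 34^15 mod 53 = 35.
m₂ = c^(d_q) mod q: c ≡ 24 (mod 41), and 24^23 mod 41 = 34.
h = q_inv·(m₁ − m₂) mod p = 22·(35 − 34) mod 53 = 22.
m = m₂ + h·q = 34 + 22·41 = 936.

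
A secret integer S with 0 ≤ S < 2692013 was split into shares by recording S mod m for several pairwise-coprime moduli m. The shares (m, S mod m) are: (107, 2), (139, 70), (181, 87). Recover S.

258193

Combine the congruences pairwise.
From S ≡ 2 (mod 107) write S = 2 + 107t. Substituting into S ≡ 70 (mod 139) gives 107t ≡ 68 (mod 139), and since 107⁻¹ ≡ 13 (mod 139), t ≡ 50. Hence S ≡ 2 + 107·50 = 5352 (mod 14873).
From S ≡ 5352 (mod 14873) write S = 5352 + 14873t. Substituting into S ≡ 87 (mod 181) gives 14873t ≡ 165 (mod 181), and since 31⁻¹ ≡ 146 (mod 181), t ≡ 17. Hence S ≡ 5352 + 14873·17 = 258193 (mod 2692013).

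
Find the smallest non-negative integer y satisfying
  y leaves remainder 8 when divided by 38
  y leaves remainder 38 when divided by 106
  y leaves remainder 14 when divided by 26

18058

gcd(38, 106) = 2 and 2 | (38 − 8), so the pair is consistent; merging gives y ≡ 1946 (mod 2014), where 2014 = lcm(38, 106).
gcd(2014, 26) = 2 and 2 | (14 − 1946), so the pair is consistent; merging gives y ≡ 18058 (mod 26182), where 26182 = lcm(2014, 26).
The solution is unique modulo lcm(38, 106, 26) = 26182.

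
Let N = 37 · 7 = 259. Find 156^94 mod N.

233

Mod 37: 156 ≡ 8; by Fermat, exponent reduces to 94 mod 36 = 22; 8^22 ≡ 11 (mod 37).
Mod 7: 156 ≡ 2; by Fermat, exponent reduces to 94 mod 6 = 4; 2^4 ≡ 2 (mod 7).
Combine by CRT: x ≡ 11 (mod 37), x ≡ 2 (mod 7) ⇒ x ≡ 233 (mod 259).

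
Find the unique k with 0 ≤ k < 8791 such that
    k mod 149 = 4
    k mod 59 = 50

Combine the congruences pairwise.
From k ≡ 4 (mod 149) write k = 4 + 149t. Substituting into k ≡ 50 (mod 59) gives 149t ≡ 46 (mod 59), and since 31⁻¹ ≡ 40 (mod 59), t ≡ 11. Hence k ≡ 4 + 149·11 = 1643 (mod 8791).

1643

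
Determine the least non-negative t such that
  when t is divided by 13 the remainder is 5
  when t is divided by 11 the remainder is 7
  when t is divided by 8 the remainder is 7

447

The moduli are pairwise coprime; N = 13·11·8 = 1144.
N/13 = 88; 88 ≡ 10 (mod 13); 10·4 ≡ 1, so inverse 4.
N/11 = 104; 104 ≡ 5 (mod 11); 5·9 ≡ 1, so inverse 9.
N/8 = 143; 143 ≡ 7 (mod 8); 7·7 ≡ 1, so inverse 7.
t ≡ 5·88·4 + 7·104·9 + 7·143·7 = 15319.
15319 mod 1144 = 447.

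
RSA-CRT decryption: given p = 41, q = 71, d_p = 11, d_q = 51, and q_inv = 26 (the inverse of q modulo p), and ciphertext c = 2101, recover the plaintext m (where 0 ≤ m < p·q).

m₁ = c^(d_p) mod p: c ≡ 10 (mod 41), and 10^11 mod 41 = 10.
m₂ = c^(d_q) mod q: c ≡ 42 (mod 71), and 42^51 mod 71 = 59.
h = q_inv·(m₁ − m₂) mod p = 26·(10 − 59) mod 41 = 38.
m = m₂ + h·q = 59 + 38·71 = 2757.

2757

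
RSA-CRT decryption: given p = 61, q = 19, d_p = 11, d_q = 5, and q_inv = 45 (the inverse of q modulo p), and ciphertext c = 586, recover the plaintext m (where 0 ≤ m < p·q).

878

m₁ = c^(d_p) mod p: c ≡ 37 (mod 61), and 37^11 mod 61 = 24.
m₂ = c^(d_q) mod q: c ≡ 16 (mod 19), and 16^5 mod 19 = 4.
h = q_inv·(m₁ − m₂) mod p = 45·(24 − 4) mod 61 = 46.
m = m₂ + h·q = 4 + 46·19 = 878.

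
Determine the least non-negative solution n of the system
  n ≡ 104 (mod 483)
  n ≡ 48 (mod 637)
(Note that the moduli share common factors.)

24254

Combine the congruences pairwise.
gcd(483, 637) = 7 and 7 | (48 − 104), so the pair is consistent; merging gives n ≡ 24254 (mod 43953), where 43953 = lcm(483, 637).
The solution is unique modulo lcm(483, 637) = 43953.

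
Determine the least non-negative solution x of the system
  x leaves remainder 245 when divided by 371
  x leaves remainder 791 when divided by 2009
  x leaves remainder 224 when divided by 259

390537

Combine the congruences pairwise.
gcd(371, 2009) = 7 and 7 | (791 − 245), so the pair is consistent; merging gives x ≡ 71106 (mod 106477), where 106477 = lcm(371, 2009).
gcd(106477, 259) = 7 and 7 | (224 − 71106), so the pair is consistent; merging gives x ≡ 390537 (mod 3939649), where 3939649 = lcm(106477, 259).
The solution is unique modulo lcm(371, 2009, 259) = 3939649.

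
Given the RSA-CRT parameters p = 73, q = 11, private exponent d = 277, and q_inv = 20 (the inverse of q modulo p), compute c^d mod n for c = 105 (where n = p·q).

d_p = d mod (p−1) = 277 mod 72 = 61; d_q = d mod (q−1) = 7.
m₁ = c^(d_p) mod p: c ≡ 32 (mod 73), and 32^61 mod 73 = 37.
m₂ = c^(d_q) mod q: c ≡ 6 (mod 11), and 6^7 mod 11 = 8.
h = q_inv·(m₁ − m₂) mod p = 20·(37 − 8) mod 73 = 69.
m = m₂ + h·q = 8 + 69·11 = 767.

767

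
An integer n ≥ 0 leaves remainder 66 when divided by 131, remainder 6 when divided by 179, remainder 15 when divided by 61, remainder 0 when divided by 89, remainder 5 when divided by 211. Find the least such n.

From n ≡ 66 (mod 131) write n = 66 + 131t. Substituting into n ≡ 6 (mod 179) gives 131t ≡ 119 (mod 179), and since 131⁻¹ ≡ 41 (mod 179), t ≡ 46. Hence n ≡ 66 + 131·46 = 6092 (mod 23449).
From n ≡ 6092 (mod 23449) write n = 6092 + 23449t. Substituting into n ≡ 15 (mod 61) gives 23449t ≡ 23 (mod 61), and since 25⁻¹ ≡ 22 (mod 61), t ≡ 18. Hence n ≡ 6092 + 23449·18 = 428174 (mod 1430389).
From n ≡ 428174 (mod 1430389) write n = 428174 + 1430389t. Substituting into n ≡ 0 (mod 89) gives 1430389t ≡ 5 (mod 89), and since 70⁻¹ ≡ 14 (mod 89), t ≡ 70. Hence n ≡ 428174 + 1430389·70 = 100555404 (mod 127304621).
From n ≡ 100555404 (mod 127304621) write n = 100555404 + 127304621t. Substituting into n ≡ 5 (mod 211) gives 127304621t ≡ 27 (mod 211), and since 92⁻¹ ≡ 39 (mod 211), t ≡ 209. Hence n ≡ 100555404 + 127304621·209 = 26707221193 (mod 26861275031).

26707221193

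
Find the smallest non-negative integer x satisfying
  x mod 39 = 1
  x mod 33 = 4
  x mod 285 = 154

gcd(39, 33) = 3 and 3 | (4 − 1), so the pair is consistent; merging gives x ≡ 235 (mod 429), where 429 = lcm(39, 33).
gcd(429, 285) = 3 and 3 | (154 − 235), so the pair is consistent; merging gives x ≡ 17824 (mod 40755), where 40755 = lcm(429, 285).
The solution is unique modulo lcm(39, 33, 285) = 40755.

17824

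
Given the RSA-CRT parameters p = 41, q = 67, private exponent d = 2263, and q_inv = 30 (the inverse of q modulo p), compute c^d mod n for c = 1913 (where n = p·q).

d_p = d mod (p−1) = 2263 mod 40 = 23; d_q = d mod (q−1) = 19.
m₁ = c^(d_p) mod p: c ≡ 27 (mod 41), and 27^23 mod 41 = 38.
m₂ = c^(d_q) mod q: c ≡ 37 (mod 67), and 37^19 mod 67 = 37.
h = q_inv·(m₁ − m₂) mod p = 30·(38 − 37) mod 41 = 30.
m = m₂ + h·q = 37 + 30·67 = 2047.

2047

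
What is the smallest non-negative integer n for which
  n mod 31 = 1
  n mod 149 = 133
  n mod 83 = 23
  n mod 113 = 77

37043172

The moduli are pairwise coprime; M = 31·149·83·113 = 43321601.
M/31 = 1397471; 1397471 ≡ 22 (mod 31); 22·24 ≡ 1, so inverse 24.
M/149 = 290749; 290749 ≡ 50 (mod 149); 50·3 ≡ 1, so inverse 3.
M/83 = 521947; 521947 ≡ 43 (mod 83); 43·56 ≡ 1, so inverse 56.
M/113 = 383377; 383377 ≡ 81 (mod 113); 81·60 ≡ 1, so inverse 60.
n ≡ 1·1397471·24 + 133·290749·3 + 23·521947·56 + 77·383377·60 = 2593017631.
2593017631 mod 43321601 = 37043172.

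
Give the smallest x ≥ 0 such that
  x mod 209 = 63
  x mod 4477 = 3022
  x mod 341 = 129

437291

gcd(209, 4477) = 11 and 11 | (3022 − 63), so the pair is consistent; merging gives x ≡ 11976 (mod 85063), where 85063 = lcm(209, 4477).
gcd(85063, 341) = 11 and 11 | (129 − 11976), so the pair is consistent; merging gives x ≡ 437291 (mod 2636953), where 2636953 = lcm(85063, 341).
The solution is unique modulo lcm(209, 4477, 341) = 2636953.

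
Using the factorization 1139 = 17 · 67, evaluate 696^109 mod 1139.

339

Mod 17: 696 ≡ 16; by Fermat, exponent reduces to 109 mod 16 = 13; 16^13 ≡ 16 (mod 17).
Mod 67: 696 ≡ 26; by Fermat, exponent reduces to 109 mod 66 = 43; 26^43 ≡ 4 (mod 67).
Combine by CRT: x ≡ 16 (mod 17), x ≡ 4 (mod 67) ⇒ x ≡ 339 (mod 1139).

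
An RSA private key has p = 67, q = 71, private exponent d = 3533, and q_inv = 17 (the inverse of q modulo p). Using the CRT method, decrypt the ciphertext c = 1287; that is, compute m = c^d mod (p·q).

d_p = d mod (p−1) = 3533 mod 66 = 35; d_q = d mod (q−1) = 33.
m₁ = c^(d_p) mod p: c ≡ 14 (mod 67), and 14^35 mod 67 = 62.
m₂ = c^(d_q) mod q: c ≡ 9 (mod 71), and 9^33 mod 71 = 64.
h = q_inv·(m₁ − m₂) mod p = 17·(62 − 64) mod 67 = 33.
m = m₂ + h·q = 64 + 33·71 = 2407.

2407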